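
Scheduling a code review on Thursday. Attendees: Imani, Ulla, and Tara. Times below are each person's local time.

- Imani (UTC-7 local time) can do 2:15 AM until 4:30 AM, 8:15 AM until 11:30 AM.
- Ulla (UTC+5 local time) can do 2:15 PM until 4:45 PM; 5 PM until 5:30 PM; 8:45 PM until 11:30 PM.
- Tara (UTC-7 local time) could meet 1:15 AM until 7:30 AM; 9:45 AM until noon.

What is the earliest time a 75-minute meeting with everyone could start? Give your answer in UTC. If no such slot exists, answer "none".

09:15

Imani in UTC: 09:15-11:30, 15:15-18:30 (add 7h to convert from UTC-7).
Ulla in UTC: 09:15-11:45, 12:00-12:30, 15:45-18:30 (subtract 5h to convert from UTC+5).
Tara in UTC: 08:15-14:30, 16:45-19:00 (add 7h to convert from UTC-7).
Imani ∩ Ulla: 09:15-11:30, 15:45-18:30.
Imani ∩ Ulla ∩ Tara: 09:15-11:30, 16:45-18:30.
The first common window of at least 75 minutes is 09:15-11:30, so the earliest start is 09:15.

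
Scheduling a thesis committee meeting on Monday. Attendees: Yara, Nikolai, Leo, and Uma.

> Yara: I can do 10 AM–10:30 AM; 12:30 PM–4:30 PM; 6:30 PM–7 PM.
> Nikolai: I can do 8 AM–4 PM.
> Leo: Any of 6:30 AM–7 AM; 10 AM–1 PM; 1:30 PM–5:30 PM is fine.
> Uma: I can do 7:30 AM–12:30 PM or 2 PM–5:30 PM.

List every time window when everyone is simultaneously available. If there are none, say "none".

10:00-10:30, 14:00-16:00

Yara ∩ Nikolai: 10:00-10:30, 12:30-16:00.
Yara ∩ Nikolai ∩ Leo: 10:00-10:30, 12:30-13:00, 13:30-16:00.
Yara ∩ Nikolai ∩ Leo ∩ Uma: 10:00-10:30, 14:00-16:00.
Those are the intersection windows.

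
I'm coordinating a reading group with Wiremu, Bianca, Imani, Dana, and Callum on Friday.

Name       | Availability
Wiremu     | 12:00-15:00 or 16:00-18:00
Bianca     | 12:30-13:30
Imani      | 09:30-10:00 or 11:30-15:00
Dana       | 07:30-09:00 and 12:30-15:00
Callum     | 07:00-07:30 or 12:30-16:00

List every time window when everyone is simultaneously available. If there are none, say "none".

12:30-13:30

Wiremu ∩ Bianca: 12:30-13:30.
Wiremu ∩ Bianca ∩ Imani: 12:30-13:30.
Wiremu ∩ Bianca ∩ Imani ∩ Dana: 12:30-13:30.
Wiremu ∩ Bianca ∩ Imani ∩ Dana ∩ Callum: 12:30-13:30.
So the common availability across everyone is 12:30-13:30.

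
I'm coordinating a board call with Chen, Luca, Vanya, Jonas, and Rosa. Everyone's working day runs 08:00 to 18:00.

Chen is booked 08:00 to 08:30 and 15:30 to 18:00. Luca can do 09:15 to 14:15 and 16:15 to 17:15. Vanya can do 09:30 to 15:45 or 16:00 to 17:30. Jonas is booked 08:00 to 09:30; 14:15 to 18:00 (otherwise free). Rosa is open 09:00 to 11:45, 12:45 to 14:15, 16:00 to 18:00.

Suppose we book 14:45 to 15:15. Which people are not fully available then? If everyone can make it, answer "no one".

Chen free: 08:30-15:30 (invert busy blocks within the working day).
Luca free: 09:15-14:15, 16:15-17:15.
Vanya free: 09:30-15:45, 16:00-17:30.
Jonas free: 09:30-14:15 (invert busy blocks within the working day).
Rosa free: 09:00-11:45, 12:45-14:15, 16:00-18:00.
Chen: free for 14:45-15:15. Luca: not fully free for 14:45-15:15. Vanya: free for 14:45-15:15. Jonas: not fully free for 14:45-15:15. Rosa: not fully free for 14:45-15:15.

Jonas, Luca, Rosa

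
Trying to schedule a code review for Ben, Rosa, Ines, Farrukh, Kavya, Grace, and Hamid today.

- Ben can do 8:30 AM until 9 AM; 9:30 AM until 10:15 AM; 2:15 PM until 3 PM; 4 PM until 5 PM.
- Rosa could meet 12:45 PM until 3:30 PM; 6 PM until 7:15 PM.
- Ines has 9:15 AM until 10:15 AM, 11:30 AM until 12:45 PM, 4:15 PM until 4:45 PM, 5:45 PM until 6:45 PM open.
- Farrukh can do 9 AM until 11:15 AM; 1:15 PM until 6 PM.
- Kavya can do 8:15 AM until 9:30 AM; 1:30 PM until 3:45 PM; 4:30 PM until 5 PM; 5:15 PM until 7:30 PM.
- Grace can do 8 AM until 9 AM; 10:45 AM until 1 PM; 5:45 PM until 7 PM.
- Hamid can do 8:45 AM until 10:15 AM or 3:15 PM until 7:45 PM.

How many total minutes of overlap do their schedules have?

Ben ∩ Rosa: 14:15-15:00.
Ben ∩ Rosa ∩ Ines: ∅.
Ben ∩ Rosa ∩ Ines ∩ Farrukh: ∅.
Ben ∩ Rosa ∩ Ines ∩ Farrukh ∩ Kavya: ∅.
Ben ∩ Rosa ∩ Ines ∩ Farrukh ∩ Kavya ∩ Grace: ∅.
Ben ∩ Rosa ∩ Ines ∩ Farrukh ∩ Kavya ∩ Grace ∩ Hamid: ∅.
There is no time when everyone is free.
There is no common window, so the total is 0 minutes.

0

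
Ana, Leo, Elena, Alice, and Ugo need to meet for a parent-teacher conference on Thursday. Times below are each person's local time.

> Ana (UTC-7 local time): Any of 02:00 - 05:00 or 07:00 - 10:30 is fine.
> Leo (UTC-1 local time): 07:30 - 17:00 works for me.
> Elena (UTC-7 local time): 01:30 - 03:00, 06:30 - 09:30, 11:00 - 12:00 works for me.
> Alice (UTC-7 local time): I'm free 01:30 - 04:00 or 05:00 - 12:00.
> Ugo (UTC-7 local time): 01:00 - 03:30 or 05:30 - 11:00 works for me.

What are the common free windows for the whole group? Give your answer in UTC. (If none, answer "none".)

09:00-10:00, 14:00-16:30

Ana in UTC: 09:00-12:00, 14:00-17:30 (add 7h to convert from UTC-7).
Leo in UTC: 08:30-18:00 (add 1h to convert from UTC-1).
Elena in UTC: 08:30-10:00, 13:30-16:30, 18:00-19:00 (add 7h to convert from UTC-7).
Alice in UTC: 08:30-11:00, 12:00-19:00 (add 7h to convert from UTC-7).
Ugo in UTC: 08:00-10:30, 12:30-18:00 (add 7h to convert from UTC-7).
Ana ∩ Leo: 09:00-12:00, 14:00-17:30.
Ana ∩ Leo ∩ Elena: 09:00-10:00, 14:00-16:30.
Ana ∩ Leo ∩ Elena ∩ Alice: 09:00-10:00, 14:00-16:30.
Ana ∩ Leo ∩ Elena ∩ Alice ∩ Ugo: 09:00-10:00, 14:00-16:30.
So the common availability across everyone is 09:00-10:00, 14:00-16:30.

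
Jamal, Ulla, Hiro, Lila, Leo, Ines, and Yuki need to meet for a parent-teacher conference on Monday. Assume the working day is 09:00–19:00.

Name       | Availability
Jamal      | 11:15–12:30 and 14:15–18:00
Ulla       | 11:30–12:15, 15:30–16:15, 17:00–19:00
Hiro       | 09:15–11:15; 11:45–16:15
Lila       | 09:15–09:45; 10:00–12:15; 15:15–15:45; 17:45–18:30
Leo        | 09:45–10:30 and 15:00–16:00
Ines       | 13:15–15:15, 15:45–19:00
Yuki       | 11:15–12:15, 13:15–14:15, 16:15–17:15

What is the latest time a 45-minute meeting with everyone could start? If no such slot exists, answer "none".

none

Jamal ∩ Ulla: 11:30-12:15, 15:30-16:15, 17:00-18:00.
Jamal ∩ Ulla ∩ Hiro: 11:45-12:15, 15:30-16:15.
Jamal ∩ Ulla ∩ Hiro ∩ Lila: 11:45-12:15, 15:30-15:45.
Jamal ∩ Ulla ∩ Hiro ∩ Lila ∩ Leo: 15:30-15:45.
Jamal ∩ Ulla ∩ Hiro ∩ Lila ∩ Leo ∩ Ines: ∅.
Jamal ∩ Ulla ∩ Hiro ∩ Lila ∩ Leo ∩ Ines ∩ Yuki: ∅.
There is no time when everyone is free.
No common window is at least 45 minutes long.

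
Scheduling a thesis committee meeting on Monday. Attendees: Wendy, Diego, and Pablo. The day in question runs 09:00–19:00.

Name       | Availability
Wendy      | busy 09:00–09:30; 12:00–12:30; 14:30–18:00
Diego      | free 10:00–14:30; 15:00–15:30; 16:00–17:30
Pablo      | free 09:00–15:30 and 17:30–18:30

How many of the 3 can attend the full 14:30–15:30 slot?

1

Wendy free: 09:30-12:00, 12:30-14:30, 18:00-19:00 (invert busy blocks within the working day).
Diego free: 10:00-14:30, 15:00-15:30, 16:00-17:30.
Pablo free: 09:00-15:30, 17:30-18:30.
Pablo can make the full 14:30-15:30 slot — that's 1.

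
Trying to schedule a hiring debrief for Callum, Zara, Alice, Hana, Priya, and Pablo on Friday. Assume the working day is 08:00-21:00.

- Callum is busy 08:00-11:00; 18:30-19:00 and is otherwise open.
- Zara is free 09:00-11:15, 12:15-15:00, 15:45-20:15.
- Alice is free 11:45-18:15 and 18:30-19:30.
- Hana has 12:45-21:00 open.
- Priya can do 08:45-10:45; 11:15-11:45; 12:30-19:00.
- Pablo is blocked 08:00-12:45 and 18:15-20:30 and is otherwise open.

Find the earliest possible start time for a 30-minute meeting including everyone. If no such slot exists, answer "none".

Callum free: 11:00-18:30, 19:00-21:00 (invert busy blocks within the working day).
Zara free: 09:00-11:15, 12:15-15:00, 15:45-20:15.
Alice free: 11:45-18:15, 18:30-19:30.
Hana free: 12:45-21:00.
Priya free: 08:45-10:45, 11:15-11:45, 12:30-19:00.
Pablo free: 12:45-18:15, 20:30-21:00 (invert busy blocks within the working day).
Callum ∩ Zara: 11:00-11:15, 12:15-15:00, 15:45-18:30, 19:00-20:15.
Callum ∩ Zara ∩ Alice: 12:15-15:00, 15:45-18:15, 19:00-19:30.
Callum ∩ Zara ∩ Alice ∩ Hana: 12:45-15:00, 15:45-18:15, 19:00-19:30.
Callum ∩ Zara ∩ Alice ∩ Hana ∩ Priya: 12:45-15:00, 15:45-18:15.
Callum ∩ Zara ∩ Alice ∩ Hana ∩ Priya ∩ Pablo: 12:45-15:00, 15:45-18:15.
The first common window of at least 30 minutes is 12:45-15:00, so the earliest start is 12:45.

12:45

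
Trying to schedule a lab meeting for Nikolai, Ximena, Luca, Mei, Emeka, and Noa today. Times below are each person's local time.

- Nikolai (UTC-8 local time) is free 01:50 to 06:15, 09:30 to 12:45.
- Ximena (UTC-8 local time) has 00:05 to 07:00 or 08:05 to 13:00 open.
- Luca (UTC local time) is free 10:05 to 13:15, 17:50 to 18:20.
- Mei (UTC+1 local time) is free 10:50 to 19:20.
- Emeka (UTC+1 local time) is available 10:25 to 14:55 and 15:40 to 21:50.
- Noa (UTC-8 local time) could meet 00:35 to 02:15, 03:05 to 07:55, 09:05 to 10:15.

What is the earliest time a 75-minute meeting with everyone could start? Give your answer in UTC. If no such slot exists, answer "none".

Nikolai in UTC: 09:50-14:15, 17:30-20:45 (add 8h to convert from UTC-8).
Ximena in UTC: 08:05-15:00, 16:05-21:00 (add 8h to convert from UTC-8).
Luca in UTC: 10:05-13:15, 17:50-18:20.
Mei in UTC: 09:50-18:20 (subtract 1h to convert from UTC+1).
Emeka in UTC: 09:25-13:55, 14:40-20:50 (subtract 1h to convert from UTC+1).
Noa in UTC: 08:35-10:15, 11:05-15:55, 17:05-18:15 (add 8h to convert from UTC-8).
Nikolai ∩ Ximena: 09:50-14:15, 17:30-20:45.
Nikolai ∩ Ximena ∩ Luca: 10:05-13:15, 17:50-18:20.
Nikolai ∩ Ximena ∩ Luca ∩ Mei: 10:05-13:15, 17:50-18:20.
Nikolai ∩ Ximena ∩ Luca ∩ Mei ∩ Emeka: 10:05-13:15, 17:50-18:20.
Nikolai ∩ Ximena ∩ Luca ∩ Mei ∩ Emeka ∩ Noa: 10:05-10:15, 11:05-13:15, 17:50-18:15.
Those are the intersection windows.
The first common window of at least 75 minutes is 11:05-13:15, so the earliest start is 11:05.

11:05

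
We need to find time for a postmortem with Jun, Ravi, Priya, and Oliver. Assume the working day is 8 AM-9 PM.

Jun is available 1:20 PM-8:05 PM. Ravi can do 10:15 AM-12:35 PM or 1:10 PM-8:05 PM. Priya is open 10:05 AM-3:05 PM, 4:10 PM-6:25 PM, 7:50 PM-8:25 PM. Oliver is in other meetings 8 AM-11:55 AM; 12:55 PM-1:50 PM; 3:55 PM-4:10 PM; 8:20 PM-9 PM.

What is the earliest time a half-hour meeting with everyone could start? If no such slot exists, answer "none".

13:50

Jun free: 13:20-20:05.
Ravi free: 10:15-12:35, 13:10-20:05.
Priya free: 10:05-15:05, 16:10-18:25, 19:50-20:25.
Oliver free: 11:55-12:55, 13:50-15:55, 16:10-20:20 (invert busy blocks within the working day).
Jun ∩ Ravi: 13:20-20:05.
Jun ∩ Ravi ∩ Priya: 13:20-15:05, 16:10-18:25, 19:50-20:05.
Jun ∩ Ravi ∩ Priya ∩ Oliver: 13:50-15:05, 16:10-18:25, 19:50-20:05.
The first common window of at least 30 minutes is 13:50-15:05, so the earliest start is 13:50.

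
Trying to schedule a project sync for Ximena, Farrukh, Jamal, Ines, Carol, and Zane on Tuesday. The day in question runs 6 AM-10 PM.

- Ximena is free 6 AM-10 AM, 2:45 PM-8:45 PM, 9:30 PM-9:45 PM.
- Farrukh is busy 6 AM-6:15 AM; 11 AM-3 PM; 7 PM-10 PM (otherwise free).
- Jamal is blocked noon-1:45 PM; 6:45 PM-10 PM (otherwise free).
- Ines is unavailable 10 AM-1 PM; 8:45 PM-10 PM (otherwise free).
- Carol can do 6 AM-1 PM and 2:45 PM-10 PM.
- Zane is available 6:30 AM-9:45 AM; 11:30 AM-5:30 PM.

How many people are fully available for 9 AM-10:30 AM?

Ximena free: 06:00-10:00, 14:45-20:45, 21:30-21:45.
Farrukh free: 06:15-11:00, 15:00-19:00 (invert busy blocks within the working day).
Jamal free: 06:00-12:00, 13:45-18:45 (invert busy blocks within the working day).
Ines free: 06:00-10:00, 13:00-20:45 (invert busy blocks within the working day).
Carol free: 06:00-13:00, 14:45-22:00.
Zane free: 06:30-09:45, 11:30-17:30.
Farrukh, Jamal, and Carol can make the full 09:00-10:30 slot — that's 3.

3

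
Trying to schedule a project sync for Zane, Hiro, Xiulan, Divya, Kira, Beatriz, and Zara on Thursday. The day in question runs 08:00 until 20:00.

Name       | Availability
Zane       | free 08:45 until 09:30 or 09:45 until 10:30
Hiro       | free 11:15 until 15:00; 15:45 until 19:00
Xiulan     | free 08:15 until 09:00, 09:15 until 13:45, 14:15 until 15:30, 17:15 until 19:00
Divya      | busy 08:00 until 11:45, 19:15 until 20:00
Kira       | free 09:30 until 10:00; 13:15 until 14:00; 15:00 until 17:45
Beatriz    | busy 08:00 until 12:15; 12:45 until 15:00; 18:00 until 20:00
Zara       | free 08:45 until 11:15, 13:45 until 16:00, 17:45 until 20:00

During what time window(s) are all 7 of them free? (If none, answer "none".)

none

Zane free: 08:45-09:30, 09:45-10:30.
Hiro free: 11:15-15:00, 15:45-19:00.
Xiulan free: 08:15-09:00, 09:15-13:45, 14:15-15:30, 17:15-19:00.
Divya free: 11:45-19:15 (invert busy blocks within the working day).
Kira free: 09:30-10:00, 13:15-14:00, 15:00-17:45.
Beatriz free: 12:15-12:45, 15:00-18:00 (invert busy blocks within the working day).
Zara free: 08:45-11:15, 13:45-16:00, 17:45-20:00.
Zane ∩ Hiro: ∅.
Zane ∩ Hiro ∩ Xiulan: ∅.
Zane ∩ Hiro ∩ Xiulan ∩ Divya: ∅.
Zane ∩ Hiro ∩ Xiulan ∩ Divya ∩ Kira: ∅.
Zane ∩ Hiro ∩ Xiulan ∩ Divya ∩ Kira ∩ Beatriz: ∅.
Zane ∩ Hiro ∩ Xiulan ∩ Divya ∩ Kira ∩ Beatriz ∩ Zara: ∅.
There is no time when everyone is free.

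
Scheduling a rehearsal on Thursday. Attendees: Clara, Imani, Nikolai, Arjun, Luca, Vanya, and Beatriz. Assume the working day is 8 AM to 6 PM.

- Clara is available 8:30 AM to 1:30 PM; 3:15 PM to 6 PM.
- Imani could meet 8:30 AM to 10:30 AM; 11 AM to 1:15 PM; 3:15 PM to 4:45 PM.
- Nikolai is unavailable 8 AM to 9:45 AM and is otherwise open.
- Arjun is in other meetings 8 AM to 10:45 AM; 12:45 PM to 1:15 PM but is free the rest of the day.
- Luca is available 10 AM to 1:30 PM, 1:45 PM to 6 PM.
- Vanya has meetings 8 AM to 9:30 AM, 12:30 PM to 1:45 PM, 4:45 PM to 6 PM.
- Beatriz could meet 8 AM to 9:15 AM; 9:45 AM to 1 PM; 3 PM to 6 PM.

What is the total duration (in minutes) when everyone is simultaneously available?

180

Clara free: 08:30-13:30, 15:15-18:00.
Imani free: 08:30-10:30, 11:00-13:15, 15:15-16:45.
Nikolai free: 09:45-18:00 (invert busy blocks within the working day).
Arjun free: 10:45-12:45, 13:15-18:00 (invert busy blocks within the working day).
Luca free: 10:00-13:30, 13:45-18:00.
Vanya free: 09:30-12:30, 13:45-16:45 (invert busy blocks within the working day).
Beatriz free: 08:00-09:15, 09:45-13:00, 15:00-18:00.
Clara ∩ Imani: 08:30-10:30, 11:00-13:15, 15:15-16:45.
Clara ∩ Imani ∩ Nikolai: 09:45-10:30, 11:00-13:15, 15:15-16:45.
Clara ∩ Imani ∩ Nikolai ∩ Arjun: 11:00-12:45, 15:15-16:45.
Clara ∩ Imani ∩ Nikolai ∩ Arjun ∩ Luca: 11:00-12:45, 15:15-16:45.
Clara ∩ Imani ∩ Nikolai ∩ Arjun ∩ Luca ∩ Vanya: 11:00-12:30, 15:15-16:45.
Clara ∩ Imani ∩ Nikolai ∩ Arjun ∩ Luca ∩ Vanya ∩ Beatriz: 11:00-12:30, 15:15-16:45.
Those are the intersection windows.
Summing the common windows: 90 + 90 = 180 minutes.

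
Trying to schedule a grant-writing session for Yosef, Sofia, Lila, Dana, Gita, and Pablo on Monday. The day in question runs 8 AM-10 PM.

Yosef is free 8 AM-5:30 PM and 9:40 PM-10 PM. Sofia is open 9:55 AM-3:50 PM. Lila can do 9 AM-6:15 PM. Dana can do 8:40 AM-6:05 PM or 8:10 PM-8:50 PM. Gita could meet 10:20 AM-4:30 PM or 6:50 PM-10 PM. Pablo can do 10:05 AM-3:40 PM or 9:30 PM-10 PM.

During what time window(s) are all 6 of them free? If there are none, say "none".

Yosef ∩ Sofia: 09:55-15:50.
Yosef ∩ Sofia ∩ Lila: 09:55-15:50.
Yosef ∩ Sofia ∩ Lila ∩ Dana: 09:55-15:50.
Yosef ∩ Sofia ∩ Lila ∩ Dana ∩ Gita: 10:20-15:50.
Yosef ∩ Sofia ∩ Lila ∩ Dana ∩ Gita ∩ Pablo: 10:20-15:40.

10:20-15:40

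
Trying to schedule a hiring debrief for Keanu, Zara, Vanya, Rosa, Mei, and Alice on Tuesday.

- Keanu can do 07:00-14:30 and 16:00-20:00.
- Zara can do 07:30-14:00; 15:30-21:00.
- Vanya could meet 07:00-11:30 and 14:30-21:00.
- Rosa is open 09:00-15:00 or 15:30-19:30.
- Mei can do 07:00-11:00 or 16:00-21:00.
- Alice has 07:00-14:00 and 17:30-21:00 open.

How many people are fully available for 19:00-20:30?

4

Zara, Vanya, Mei, and Alice can make the full 19:00-20:30 slot — that's 4.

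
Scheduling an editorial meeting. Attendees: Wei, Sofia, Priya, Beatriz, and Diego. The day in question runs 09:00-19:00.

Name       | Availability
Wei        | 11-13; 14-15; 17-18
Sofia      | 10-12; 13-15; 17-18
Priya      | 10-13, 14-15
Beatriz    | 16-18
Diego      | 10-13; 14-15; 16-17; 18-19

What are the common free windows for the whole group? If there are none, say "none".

Wei ∩ Sofia: 11:00-12:00, 14:00-15:00, 17:00-18:00.
Wei ∩ Sofia ∩ Priya: 11:00-12:00, 14:00-15:00.
Wei ∩ Sofia ∩ Priya ∩ Beatriz: ∅.
Wei ∩ Sofia ∩ Priya ∩ Beatriz ∩ Diego: ∅.
There is no time when everyone is free.

none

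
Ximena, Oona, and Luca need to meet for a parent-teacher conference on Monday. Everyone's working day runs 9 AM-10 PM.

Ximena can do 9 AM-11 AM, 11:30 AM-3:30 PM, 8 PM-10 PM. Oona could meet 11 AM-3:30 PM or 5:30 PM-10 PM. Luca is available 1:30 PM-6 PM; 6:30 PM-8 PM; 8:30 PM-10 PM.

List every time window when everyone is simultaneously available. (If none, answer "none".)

13:30-15:30, 20:30-22:00

Ximena ∩ Oona: 11:30-15:30, 20:00-22:00.
Ximena ∩ Oona ∩ Luca: 13:30-15:30, 20:30-22:00.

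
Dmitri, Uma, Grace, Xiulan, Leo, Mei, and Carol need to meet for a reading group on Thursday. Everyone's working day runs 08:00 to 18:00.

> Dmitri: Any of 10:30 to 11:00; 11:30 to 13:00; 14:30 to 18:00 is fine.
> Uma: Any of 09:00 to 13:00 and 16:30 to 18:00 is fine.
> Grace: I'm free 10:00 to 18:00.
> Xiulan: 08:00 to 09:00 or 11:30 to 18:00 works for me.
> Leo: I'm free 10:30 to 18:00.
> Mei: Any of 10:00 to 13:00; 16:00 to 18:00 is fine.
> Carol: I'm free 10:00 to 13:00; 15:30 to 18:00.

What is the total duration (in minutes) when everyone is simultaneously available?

Dmitri ∩ Uma: 10:30-11:00, 11:30-13:00, 16:30-18:00.
Dmitri ∩ Uma ∩ Grace: 10:30-11:00, 11:30-13:00, 16:30-18:00.
Dmitri ∩ Uma ∩ Grace ∩ Xiulan: 11:30-13:00, 16:30-18:00.
Dmitri ∩ Uma ∩ Grace ∩ Xiulan ∩ Leo: 11:30-13:00, 16:30-18:00.
Dmitri ∩ Uma ∩ Grace ∩ Xiulan ∩ Leo ∩ Mei: 11:30-13:00, 16:30-18:00.
Dmitri ∩ Uma ∩ Grace ∩ Xiulan ∩ Leo ∩ Mei ∩ Carol: 11:30-13:00, 16:30-18:00.
So the common availability across everyone is 11:30-13:00, 16:30-18:00.
Summing the common windows: 90 + 90 = 180 minutes.

180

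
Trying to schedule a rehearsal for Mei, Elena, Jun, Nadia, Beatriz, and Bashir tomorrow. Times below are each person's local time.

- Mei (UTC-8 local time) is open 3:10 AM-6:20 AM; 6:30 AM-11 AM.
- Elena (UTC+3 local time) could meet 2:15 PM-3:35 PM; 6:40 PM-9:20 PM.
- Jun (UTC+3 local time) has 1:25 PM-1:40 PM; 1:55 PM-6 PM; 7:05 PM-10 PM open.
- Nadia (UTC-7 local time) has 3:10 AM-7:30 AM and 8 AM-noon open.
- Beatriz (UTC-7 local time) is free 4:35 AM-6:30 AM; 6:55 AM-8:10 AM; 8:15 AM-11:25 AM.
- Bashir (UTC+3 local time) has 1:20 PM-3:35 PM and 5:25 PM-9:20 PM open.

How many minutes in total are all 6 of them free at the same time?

Mei in UTC: 11:10-14:20, 14:30-19:00 (add 8h to convert from UTC-8).
Elena in UTC: 11:15-12:35, 15:40-18:20 (subtract 3h to convert from UTC+3).
Jun in UTC: 10:25-10:40, 10:55-15:00, 16:05-19:00 (subtract 3h to convert from UTC+3).
Nadia in UTC: 10:10-14:30, 15:00-19:00 (add 7h to convert from UTC-7).
Beatriz in UTC: 11:35-13:30, 13:55-15:10, 15:15-18:25 (add 7h to convert from UTC-7).
Bashir in UTC: 10:20-12:35, 14:25-18:20 (subtract 3h to convert from UTC+3).
Mei ∩ Elena: 11:15-12:35, 15:40-18:20.
Mei ∩ Elena ∩ Jun: 11:15-12:35, 16:05-18:20.
Mei ∩ Elena ∩ Jun ∩ Nadia: 11:15-12:35, 16:05-18:20.
Mei ∩ Elena ∩ Jun ∩ Nadia ∩ Beatriz: 11:35-12:35, 16:05-18:20.
Mei ∩ Elena ∩ Jun ∩ Nadia ∩ Beatriz ∩ Bashir: 11:35-12:35, 16:05-18:20.
Summing the common windows: 60 + 135 = 195 minutes.

195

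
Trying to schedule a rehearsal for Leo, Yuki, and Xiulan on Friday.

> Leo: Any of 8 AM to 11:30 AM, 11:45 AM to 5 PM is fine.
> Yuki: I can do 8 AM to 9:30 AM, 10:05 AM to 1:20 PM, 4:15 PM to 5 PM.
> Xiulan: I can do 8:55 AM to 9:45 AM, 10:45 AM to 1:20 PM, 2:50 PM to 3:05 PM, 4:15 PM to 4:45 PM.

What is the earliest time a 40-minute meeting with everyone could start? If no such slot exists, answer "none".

Leo ∩ Yuki: 08:00-09:30, 10:05-11:30, 11:45-13:20, 16:15-17:00.
Leo ∩ Yuki ∩ Xiulan: 08:55-09:30, 10:45-11:30, 11:45-13:20, 16:15-16:45.
Those are the intersection windows.
The first common window of at least 40 minutes is 10:45-11:30, so the earliest start is 10:45.

10:45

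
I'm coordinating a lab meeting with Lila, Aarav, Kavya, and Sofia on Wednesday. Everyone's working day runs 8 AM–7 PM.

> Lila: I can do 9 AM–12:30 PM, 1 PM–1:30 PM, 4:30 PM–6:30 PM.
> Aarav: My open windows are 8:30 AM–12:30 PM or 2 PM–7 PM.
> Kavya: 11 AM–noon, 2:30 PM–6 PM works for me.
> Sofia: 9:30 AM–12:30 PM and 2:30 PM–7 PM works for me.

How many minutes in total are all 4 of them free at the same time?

Lila ∩ Aarav: 09:00-12:30, 16:30-18:30.
Lila ∩ Aarav ∩ Kavya: 11:00-12:00, 16:30-18:00.
Lila ∩ Aarav ∩ Kavya ∩ Sofia: 11:00-12:00, 16:30-18:00.
Those are the intersection windows.
Summing the common windows: 60 + 90 = 150 minutes.

150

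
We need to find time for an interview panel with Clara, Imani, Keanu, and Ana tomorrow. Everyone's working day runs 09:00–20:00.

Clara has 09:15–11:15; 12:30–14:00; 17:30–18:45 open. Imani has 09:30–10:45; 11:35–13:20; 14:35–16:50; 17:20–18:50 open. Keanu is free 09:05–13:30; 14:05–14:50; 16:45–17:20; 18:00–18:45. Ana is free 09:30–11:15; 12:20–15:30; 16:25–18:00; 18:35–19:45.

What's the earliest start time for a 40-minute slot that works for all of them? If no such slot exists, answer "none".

09:30

Clara ∩ Imani: 09:30-10:45, 12:30-13:20, 17:30-18:45.
Clara ∩ Imani ∩ Keanu: 09:30-10:45, 12:30-13:20, 18:00-18:45.
Clara ∩ Imani ∩ Keanu ∩ Ana: 09:30-10:45, 12:30-13:20, 18:35-18:45.
So the common availability across everyone is 09:30-10:45, 12:30-13:20, 18:35-18:45.
The first common window of at least 40 minutes is 09:30-10:45, so the earliest start is 09:30.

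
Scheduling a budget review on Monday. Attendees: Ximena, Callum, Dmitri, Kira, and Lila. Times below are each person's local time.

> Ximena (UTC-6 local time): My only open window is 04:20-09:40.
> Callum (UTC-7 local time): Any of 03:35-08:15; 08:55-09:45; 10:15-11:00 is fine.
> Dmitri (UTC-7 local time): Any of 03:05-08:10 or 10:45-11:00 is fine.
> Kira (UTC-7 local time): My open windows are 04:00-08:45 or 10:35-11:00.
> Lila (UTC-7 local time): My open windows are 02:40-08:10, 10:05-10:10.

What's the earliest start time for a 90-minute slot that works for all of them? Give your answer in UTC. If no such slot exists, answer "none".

Ximena in UTC: 10:20-15:40 (add 6h to convert from UTC-6).
Callum in UTC: 10:35-15:15, 15:55-16:45, 17:15-18:00 (add 7h to convert from UTC-7).
Dmitri in UTC: 10:05-15:10, 17:45-18:00 (add 7h to convert from UTC-7).
Kira in UTC: 11:00-15:45, 17:35-18:00 (add 7h to convert from UTC-7).
Lila in UTC: 09:40-15:10, 17:05-17:10 (add 7h to convert from UTC-7).
Ximena ∩ Callum: 10:35-15:15.
Ximena ∩ Callum ∩ Dmitri: 10:35-15:10.
Ximena ∩ Callum ∩ Dmitri ∩ Kira: 11:00-15:10.
Ximena ∩ Callum ∩ Dmitri ∩ Kira ∩ Lila: 11:00-15:10.
The first common window of at least 90 minutes is 11:00-15:10, so the earliest start is 11:00.

11:00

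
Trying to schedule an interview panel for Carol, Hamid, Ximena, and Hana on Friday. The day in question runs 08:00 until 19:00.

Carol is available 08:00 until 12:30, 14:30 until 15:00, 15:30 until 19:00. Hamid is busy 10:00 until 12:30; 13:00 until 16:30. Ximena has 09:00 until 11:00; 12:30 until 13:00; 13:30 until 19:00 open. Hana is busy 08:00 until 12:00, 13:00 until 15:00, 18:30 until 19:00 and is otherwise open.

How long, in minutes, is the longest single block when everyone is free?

120

Carol free: 08:00-12:30, 14:30-15:00, 15:30-19:00.
Hamid free: 08:00-10:00, 12:30-13:00, 16:30-19:00 (invert busy blocks within the working day).
Ximena free: 09:00-11:00, 12:30-13:00, 13:30-19:00.
Hana free: 12:00-13:00, 15:00-18:30 (invert busy blocks within the working day).
Carol ∩ Hamid: 08:00-10:00, 16:30-19:00.
Carol ∩ Hamid ∩ Ximena: 09:00-10:00, 16:30-19:00.
Carol ∩ Hamid ∩ Ximena ∩ Hana: 16:30-18:30.
The longest is 16:30-18:30 at 120 minutes.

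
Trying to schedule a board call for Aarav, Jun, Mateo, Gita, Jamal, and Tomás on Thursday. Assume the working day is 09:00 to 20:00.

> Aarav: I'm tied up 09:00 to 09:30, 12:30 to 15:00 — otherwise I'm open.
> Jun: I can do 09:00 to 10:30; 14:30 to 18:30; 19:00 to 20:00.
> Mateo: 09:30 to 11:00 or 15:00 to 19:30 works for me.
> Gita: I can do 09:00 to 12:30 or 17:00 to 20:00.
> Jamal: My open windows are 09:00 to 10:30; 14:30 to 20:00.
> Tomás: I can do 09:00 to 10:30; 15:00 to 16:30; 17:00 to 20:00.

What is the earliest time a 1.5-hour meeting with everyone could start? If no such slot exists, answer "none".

Aarav free: 09:30-12:30, 15:00-20:00 (invert busy blocks within the working day).
Jun free: 09:00-10:30, 14:30-18:30, 19:00-20:00.
Mateo free: 09:30-11:00, 15:00-19:30.
Gita free: 09:00-12:30, 17:00-20:00.
Jamal free: 09:00-10:30, 14:30-20:00.
Tomás free: 09:00-10:30, 15:00-16:30, 17:00-20:00.
Aarav ∩ Jun: 09:30-10:30, 15:00-18:30, 19:00-20:00.
Aarav ∩ Jun ∩ Mateo: 09:30-10:30, 15:00-18:30, 19:00-19:30.
Aarav ∩ Jun ∩ Mateo ∩ Gita: 09:30-10:30, 17:00-18:30, 19:00-19:30.
Aarav ∩ Jun ∩ Mateo ∩ Gita ∩ Jamal: 09:30-10:30, 17:00-18:30, 19:00-19:30.
Aarav ∩ Jun ∩ Mateo ∩ Gita ∩ Jamal ∩ Tomás: 09:30-10:30, 17:00-18:30, 19:00-19:30.
The first common window of at least 90 minutes is 17:00-18:30, so the earliest start is 17:00.

17:00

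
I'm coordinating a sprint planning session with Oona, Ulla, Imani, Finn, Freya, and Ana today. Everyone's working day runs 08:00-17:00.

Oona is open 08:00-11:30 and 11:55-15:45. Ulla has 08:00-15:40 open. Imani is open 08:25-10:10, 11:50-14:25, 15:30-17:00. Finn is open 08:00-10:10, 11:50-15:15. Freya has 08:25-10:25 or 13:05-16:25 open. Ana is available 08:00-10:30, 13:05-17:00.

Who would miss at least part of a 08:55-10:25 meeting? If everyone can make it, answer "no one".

Finn, Imani

Oona: free for 08:55-10:25. Ulla: free for 08:55-10:25. Imani: not fully free for 08:55-10:25. Finn: not fully free for 08:55-10:25. Freya: free for 08:55-10:25. Ana: free for 08:55-10:25.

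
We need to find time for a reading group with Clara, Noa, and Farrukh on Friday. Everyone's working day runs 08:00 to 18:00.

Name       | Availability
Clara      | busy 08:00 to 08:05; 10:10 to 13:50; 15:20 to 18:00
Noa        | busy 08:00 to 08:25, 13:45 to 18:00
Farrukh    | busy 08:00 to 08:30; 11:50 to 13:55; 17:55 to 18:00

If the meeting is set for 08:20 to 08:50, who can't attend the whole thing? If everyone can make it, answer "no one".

Farrukh, Noa

Clara free: 08:05-10:10, 13:50-15:20 (invert busy blocks within the working day).
Noa free: 08:25-13:45 (invert busy blocks within the working day).
Farrukh free: 08:30-11:50, 13:55-17:55 (invert busy blocks within the working day).
Clara: free for 08:20-08:50. Noa: not fully free for 08:20-08:50. Farrukh: not fully free for 08:20-08:50.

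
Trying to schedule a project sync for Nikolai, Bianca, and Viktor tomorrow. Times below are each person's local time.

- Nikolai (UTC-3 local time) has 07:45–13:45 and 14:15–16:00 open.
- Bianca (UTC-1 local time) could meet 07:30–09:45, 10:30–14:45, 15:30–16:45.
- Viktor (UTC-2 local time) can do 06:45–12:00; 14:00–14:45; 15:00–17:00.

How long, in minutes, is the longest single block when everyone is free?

150

Nikolai in UTC: 10:45-16:45, 17:15-19:00 (add 3h to convert from UTC-3).
Bianca in UTC: 08:30-10:45, 11:30-15:45, 16:30-17:45 (add 1h to convert from UTC-1).
Viktor in UTC: 08:45-14:00, 16:00-16:45, 17:00-19:00 (add 2h to convert from UTC-2).
Nikolai ∩ Bianca: 11:30-15:45, 16:30-16:45, 17:15-17:45.
Nikolai ∩ Bianca ∩ Viktor: 11:30-14:00, 16:30-16:45, 17:15-17:45.
The longest is 11:30-14:00 at 150 minutes.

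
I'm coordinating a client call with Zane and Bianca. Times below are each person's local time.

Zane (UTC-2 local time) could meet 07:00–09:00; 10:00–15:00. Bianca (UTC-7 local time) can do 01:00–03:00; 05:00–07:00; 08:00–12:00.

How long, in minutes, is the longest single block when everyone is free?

Zane in UTC: 09:00-11:00, 12:00-17:00 (add 2h to convert from UTC-2).
Bianca in UTC: 08:00-10:00, 12:00-14:00, 15:00-19:00 (add 7h to convert from UTC-7).
Zane ∩ Bianca: 09:00-10:00, 12:00-14:00, 15:00-17:00.
So the common availability across everyone is 09:00-10:00, 12:00-14:00, 15:00-17:00.
The longest is 12:00-14:00 at 120 minutes.

120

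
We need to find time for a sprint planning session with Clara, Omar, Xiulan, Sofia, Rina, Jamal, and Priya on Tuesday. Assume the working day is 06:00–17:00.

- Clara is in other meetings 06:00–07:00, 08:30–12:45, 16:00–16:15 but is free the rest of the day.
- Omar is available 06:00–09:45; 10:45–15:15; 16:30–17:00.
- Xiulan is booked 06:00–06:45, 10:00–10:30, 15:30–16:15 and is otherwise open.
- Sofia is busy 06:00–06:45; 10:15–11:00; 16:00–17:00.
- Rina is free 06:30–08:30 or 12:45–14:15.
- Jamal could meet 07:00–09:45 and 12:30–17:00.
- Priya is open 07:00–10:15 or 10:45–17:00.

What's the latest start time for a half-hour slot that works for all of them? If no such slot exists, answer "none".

Clara free: 07:00-08:30, 12:45-16:00, 16:15-17:00 (invert busy blocks within the working day).
Omar free: 06:00-09:45, 10:45-15:15, 16:30-17:00.
Xiulan free: 06:45-10:00, 10:30-15:30, 16:15-17:00 (invert busy blocks within the working day).
Sofia free: 06:45-10:15, 11:00-16:00 (invert busy blocks within the working day).
Rina free: 06:30-08:30, 12:45-14:15.
Jamal free: 07:00-09:45, 12:30-17:00.
Priya free: 07:00-10:15, 10:45-17:00.
Clara ∩ Omar: 07:00-08:30, 12:45-15:15, 16:30-17:00.
Clara ∩ Omar ∩ Xiulan: 07:00-08:30, 12:45-15:15, 16:30-17:00.
Clara ∩ Omar ∩ Xiulan ∩ Sofia: 07:00-08:30, 12:45-15:15.
Clara ∩ Omar ∩ Xiulan ∩ Sofia ∩ Rina: 07:00-08:30, 12:45-14:15.
Clara ∩ Omar ∩ Xiulan ∩ Sofia ∩ Rina ∩ Jamal: 07:00-08:30, 12:45-14:15.
Clara ∩ Omar ∩ Xiulan ∩ Sofia ∩ Rina ∩ Jamal ∩ Priya: 07:00-08:30, 12:45-14:15.
The last common window of at least 30 minutes is 12:45-14:15; a 30-minute meeting can start as late as 13:45 and still end by 14:15.

13:45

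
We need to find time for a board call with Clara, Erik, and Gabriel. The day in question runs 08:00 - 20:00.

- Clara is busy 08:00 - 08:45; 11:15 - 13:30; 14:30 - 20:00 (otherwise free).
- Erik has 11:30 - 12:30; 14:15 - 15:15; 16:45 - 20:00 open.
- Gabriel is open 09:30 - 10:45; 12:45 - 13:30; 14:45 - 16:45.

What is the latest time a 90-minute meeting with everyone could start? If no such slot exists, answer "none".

Clara free: 08:45-11:15, 13:30-14:30 (invert busy blocks within the working day).
Erik free: 11:30-12:30, 14:15-15:15, 16:45-20:00.
Gabriel free: 09:30-10:45, 12:45-13:30, 14:45-16:45.
Clara ∩ Erik: 14:15-14:30.
Clara ∩ Erik ∩ Gabriel: ∅.
There is no time when everyone is free.
No common window is at least 90 minutes long.

none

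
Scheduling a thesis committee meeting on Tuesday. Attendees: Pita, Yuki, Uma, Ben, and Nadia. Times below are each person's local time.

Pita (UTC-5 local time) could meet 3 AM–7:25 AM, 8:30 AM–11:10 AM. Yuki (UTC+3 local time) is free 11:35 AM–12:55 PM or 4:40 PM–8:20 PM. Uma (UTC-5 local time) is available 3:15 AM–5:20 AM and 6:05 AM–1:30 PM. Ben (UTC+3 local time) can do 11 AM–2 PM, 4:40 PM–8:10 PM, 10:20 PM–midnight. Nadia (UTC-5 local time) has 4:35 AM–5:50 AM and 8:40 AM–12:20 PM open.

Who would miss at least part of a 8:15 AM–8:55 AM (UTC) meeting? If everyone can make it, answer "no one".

Pita in UTC: 08:00-12:25, 13:30-16:10 (add 5h to convert from UTC-5).
Yuki in UTC: 08:35-09:55, 13:40-17:20 (subtract 3h to convert from UTC+3).
Uma in UTC: 08:15-10:20, 11:05-18:30 (add 5h to convert from UTC-5).
Ben in UTC: 08:00-11:00, 13:40-17:10, 19:20-21:00 (subtract 3h to convert from UTC+3).
Nadia in UTC: 09:35-10:50, 13:40-17:20 (add 5h to convert from UTC-5).
Pita: free for 08:15-08:55. Yuki: not fully free for 08:15-08:55. Uma: free for 08:15-08:55. Ben: free for 08:15-08:55. Nadia: not fully free for 08:15-08:55.

Nadia, Yuki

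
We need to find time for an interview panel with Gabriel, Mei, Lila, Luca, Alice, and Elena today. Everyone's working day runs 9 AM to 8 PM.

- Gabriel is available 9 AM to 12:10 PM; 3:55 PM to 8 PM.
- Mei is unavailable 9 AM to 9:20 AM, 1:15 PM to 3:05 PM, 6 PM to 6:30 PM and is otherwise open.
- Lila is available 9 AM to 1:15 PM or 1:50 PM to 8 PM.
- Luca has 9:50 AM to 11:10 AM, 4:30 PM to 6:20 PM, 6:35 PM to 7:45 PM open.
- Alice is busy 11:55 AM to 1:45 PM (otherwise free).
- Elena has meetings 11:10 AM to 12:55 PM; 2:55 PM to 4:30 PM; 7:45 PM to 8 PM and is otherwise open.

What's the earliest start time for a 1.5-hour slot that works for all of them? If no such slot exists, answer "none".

16:30

Gabriel free: 09:00-12:10, 15:55-20:00.
Mei free: 09:20-13:15, 15:05-18:00, 18:30-20:00 (invert busy blocks within the working day).
Lila free: 09:00-13:15, 13:50-20:00.
Luca free: 09:50-11:10, 16:30-18:20, 18:35-19:45.
Alice free: 09:00-11:55, 13:45-20:00 (invert busy blocks within the working day).
Elena free: 09:00-11:10, 12:55-14:55, 16:30-19:45 (invert busy blocks within the working day).
Gabriel ∩ Mei: 09:20-12:10, 15:55-18:00, 18:30-20:00.
Gabriel ∩ Mei ∩ Lila: 09:20-12:10, 15:55-18:00, 18:30-20:00.
Gabriel ∩ Mei ∩ Lila ∩ Luca: 09:50-11:10, 16:30-18:00, 18:35-19:45.
Gabriel ∩ Mei ∩ Lila ∩ Luca ∩ Alice: 09:50-11:10, 16:30-18:00, 18:35-19:45.
Gabriel ∩ Mei ∩ Lila ∩ Luca ∩ Alice ∩ Elena: 09:50-11:10, 16:30-18:00, 18:35-19:45.
The first common window of at least 90 minutes is 16:30-18:00, so the earliest start is 16:30.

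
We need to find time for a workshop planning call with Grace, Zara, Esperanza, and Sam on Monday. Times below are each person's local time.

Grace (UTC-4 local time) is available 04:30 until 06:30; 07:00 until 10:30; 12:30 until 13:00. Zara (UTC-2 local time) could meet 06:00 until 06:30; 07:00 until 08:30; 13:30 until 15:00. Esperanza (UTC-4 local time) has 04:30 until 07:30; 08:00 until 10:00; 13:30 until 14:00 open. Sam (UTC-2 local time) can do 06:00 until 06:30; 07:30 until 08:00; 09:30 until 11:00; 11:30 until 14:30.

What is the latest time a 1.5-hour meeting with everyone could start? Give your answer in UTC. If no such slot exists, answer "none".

Grace in UTC: 08:30-10:30, 11:00-14:30, 16:30-17:00 (add 4h to convert from UTC-4).
Zara in UTC: 08:00-08:30, 09:00-10:30, 15:30-17:00 (add 2h to convert from UTC-2).
Esperanza in UTC: 08:30-11:30, 12:00-14:00, 17:30-18:00 (add 4h to convert from UTC-4).
Sam in UTC: 08:00-08:30, 09:30-10:00, 11:30-13:00, 13:30-16:30 (add 2h to convert from UTC-2).
Grace ∩ Zara: 09:00-10:30, 16:30-17:00.
Grace ∩ Zara ∩ Esperanza: 09:00-10:30.
Grace ∩ Zara ∩ Esperanza ∩ Sam: 09:30-10:00.
No common window is at least 90 minutes long.

none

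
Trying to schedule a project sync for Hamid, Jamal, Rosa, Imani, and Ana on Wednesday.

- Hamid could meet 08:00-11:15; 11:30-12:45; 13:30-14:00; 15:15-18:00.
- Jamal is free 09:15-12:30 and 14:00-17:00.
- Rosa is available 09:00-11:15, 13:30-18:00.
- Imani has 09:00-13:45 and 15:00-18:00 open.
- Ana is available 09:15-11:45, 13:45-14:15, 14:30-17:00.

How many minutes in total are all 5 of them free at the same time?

Hamid ∩ Jamal: 09:15-11:15, 11:30-12:30, 15:15-17:00.
Hamid ∩ Jamal ∩ Rosa: 09:15-11:15, 15:15-17:00.
Hamid ∩ Jamal ∩ Rosa ∩ Imani: 09:15-11:15, 15:15-17:00.
Hamid ∩ Jamal ∩ Rosa ∩ Imani ∩ Ana: 09:15-11:15, 15:15-17:00.
Summing the common windows: 120 + 105 = 225 minutes.

225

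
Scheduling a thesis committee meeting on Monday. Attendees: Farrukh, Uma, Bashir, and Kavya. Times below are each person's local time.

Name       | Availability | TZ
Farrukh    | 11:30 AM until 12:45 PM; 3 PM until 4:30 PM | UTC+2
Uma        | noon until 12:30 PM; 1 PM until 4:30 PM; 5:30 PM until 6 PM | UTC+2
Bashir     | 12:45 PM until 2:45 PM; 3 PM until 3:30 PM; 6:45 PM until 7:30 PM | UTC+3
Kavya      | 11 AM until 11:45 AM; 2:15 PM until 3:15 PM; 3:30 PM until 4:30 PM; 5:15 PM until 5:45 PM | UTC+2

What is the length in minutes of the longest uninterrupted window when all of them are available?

0

Farrukh in UTC: 09:30-10:45, 13:00-14:30 (subtract 2h to convert from UTC+2).
Uma in UTC: 10:00-10:30, 11:00-14:30, 15:30-16:00 (subtract 2h to convert from UTC+2).
Bashir in UTC: 09:45-11:45, 12:00-12:30, 15:45-16:30 (subtract 3h to convert from UTC+3).
Kavya in UTC: 09:00-09:45, 12:15-13:15, 13:30-14:30, 15:15-15:45 (subtract 2h to convert from UTC+2).
Farrukh ∩ Uma: 10:00-10:30, 13:00-14:30.
Farrukh ∩ Uma ∩ Bashir: 10:00-10:30.
Farrukh ∩ Uma ∩ Bashir ∩ Kavya: ∅.
There is no time when everyone is free.
No common window exists, so the longest block is 0 minutes.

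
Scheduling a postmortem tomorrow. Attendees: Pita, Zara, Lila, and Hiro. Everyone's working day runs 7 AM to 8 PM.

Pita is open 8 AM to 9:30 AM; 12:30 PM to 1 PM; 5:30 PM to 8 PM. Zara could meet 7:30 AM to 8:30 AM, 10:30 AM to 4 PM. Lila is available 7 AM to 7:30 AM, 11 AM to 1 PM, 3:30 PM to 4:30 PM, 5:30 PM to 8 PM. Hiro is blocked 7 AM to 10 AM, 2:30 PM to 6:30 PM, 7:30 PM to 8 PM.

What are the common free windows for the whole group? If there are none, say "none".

Pita free: 08:00-09:30, 12:30-13:00, 17:30-20:00.
Zara free: 07:30-08:30, 10:30-16:00.
Lila free: 07:00-07:30, 11:00-13:00, 15:30-16:30, 17:30-20:00.
Hiro free: 10:00-14:30, 18:30-19:30 (invert busy blocks within the working day).
Pita ∩ Zara: 08:00-08:30, 12:30-13:00.
Pita ∩ Zara ∩ Lila: 12:30-13:00.
Pita ∩ Zara ∩ Lila ∩ Hiro: 12:30-13:00.

12:30-13:00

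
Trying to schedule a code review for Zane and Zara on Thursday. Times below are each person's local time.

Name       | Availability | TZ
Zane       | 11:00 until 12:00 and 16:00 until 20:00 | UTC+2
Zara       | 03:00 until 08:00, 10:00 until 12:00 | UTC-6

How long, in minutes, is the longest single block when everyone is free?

Zane in UTC: 09:00-10:00, 14:00-18:00 (subtract 2h to convert from UTC+2).
Zara in UTC: 09:00-14:00, 16:00-18:00 (add 6h to convert from UTC-6).
Zane ∩ Zara: 09:00-10:00, 16:00-18:00.
The longest is 16:00-18:00 at 120 minutes.

120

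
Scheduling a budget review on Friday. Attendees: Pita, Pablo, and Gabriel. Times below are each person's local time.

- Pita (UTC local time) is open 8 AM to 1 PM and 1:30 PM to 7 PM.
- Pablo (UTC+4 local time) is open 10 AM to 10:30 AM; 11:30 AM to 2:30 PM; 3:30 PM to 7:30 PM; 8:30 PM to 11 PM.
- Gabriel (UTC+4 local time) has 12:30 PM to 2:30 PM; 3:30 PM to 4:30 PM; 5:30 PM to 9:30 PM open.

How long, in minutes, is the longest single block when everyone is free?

120

Pita in UTC: 08:00-13:00, 13:30-19:00.
Pablo in UTC: 06:00-06:30, 07:30-10:30, 11:30-15:30, 16:30-19:00 (subtract 4h to convert from UTC+4).
Gabriel in UTC: 08:30-10:30, 11:30-12:30, 13:30-17:30 (subtract 4h to convert from UTC+4).
Pita ∩ Pablo: 08:00-10:30, 11:30-13:00, 13:30-15:30, 16:30-19:00.
Pita ∩ Pablo ∩ Gabriel: 08:30-10:30, 11:30-12:30, 13:30-15:30, 16:30-17:30.
Those are the intersection windows.
The longest is 08:30-10:30 at 120 minutes.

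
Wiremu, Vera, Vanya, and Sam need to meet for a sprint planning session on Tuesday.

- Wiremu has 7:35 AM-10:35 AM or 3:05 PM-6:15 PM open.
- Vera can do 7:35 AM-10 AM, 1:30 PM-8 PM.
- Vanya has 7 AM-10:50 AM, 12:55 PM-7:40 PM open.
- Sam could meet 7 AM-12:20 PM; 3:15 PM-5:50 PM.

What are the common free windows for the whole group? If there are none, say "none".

Wiremu ∩ Vera: 07:35-10:00, 15:05-18:15.
Wiremu ∩ Vera ∩ Vanya: 07:35-10:00, 15:05-18:15.
Wiremu ∩ Vera ∩ Vanya ∩ Sam: 07:35-10:00, 15:15-17:50.

07:35-10:00, 15:15-17:50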